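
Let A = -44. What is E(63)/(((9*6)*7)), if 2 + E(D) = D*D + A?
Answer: 3923/378 ≈ 10.378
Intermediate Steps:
E(D) = -46 + D**2 (E(D) = -2 + (D*D - 44) = -2 + (D**2 - 44) = -2 + (-44 + D**2) = -46 + D**2)
E(63)/(((9*6)*7)) = (-46 + 63**2)/(((9*6)*7)) = (-46 + 3969)/((54*7)) = 3923/378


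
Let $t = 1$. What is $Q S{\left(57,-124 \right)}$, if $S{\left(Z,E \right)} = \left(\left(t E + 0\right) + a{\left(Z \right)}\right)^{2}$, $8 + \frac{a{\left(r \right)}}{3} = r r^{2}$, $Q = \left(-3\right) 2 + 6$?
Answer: $0$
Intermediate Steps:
$Q = 0$ ($Q = -6 + 6 = 0$)
$a{\left(r \right)} = -24 + 3 r^{3}$ ($a{\left(r \right)} = -24 + 3 r r^{2} = -24 + 3 r^{3}$)
$S{\left(Z,E \right)} = \left(-24 + E + 3 Z^{3}\right)^{2}$ ($S{\left(Z,E \right)} = \left(\left(1 E + 0\right) + \left(-24 + 3 Z^{3}\right)\right)^{2} = \left(\left(E + 0\right) + \left(-24 + 3 Z^{3}\right)\right)^{2} = \left(E + \left(-24 + 3 Z^{3}\right)\right)^{2} = \left(-24 + E + 3 Z^{3}\right)^{2}$)
$Q S{\left(57,-124 \right)} = 0 \left(-24 - 124 + 3 \cdot 57^{3}\right)^{2} = 0 \left(-24 - 124 + 3 \cdot 185193\right)^{2} = 0 \left(-24 - 124 + 555579\right)^{2} = 0 \cdot 555431^{2} = 0 \cdot 308503595761 = 0$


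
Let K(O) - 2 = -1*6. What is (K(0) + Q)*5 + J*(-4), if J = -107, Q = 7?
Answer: 443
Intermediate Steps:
K(O) = -4 (K(O) = 2 - 1*6 = 2 - 6 = -4)
(K(0) + Q)*5 + J*(-4) = (-4 + 7)*5 - 107*(-4) = 3*5 + 428 = 15 + 428 = 443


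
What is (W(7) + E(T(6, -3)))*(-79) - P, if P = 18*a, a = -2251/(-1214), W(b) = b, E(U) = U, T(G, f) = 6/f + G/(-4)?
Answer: -376189/1214 ≈ -309.88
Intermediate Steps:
T(G, f) = 6/f - G/4 (T(G, f) = 6/f + G*(-¼) = 6/f - G/4)
a = 2251/1214 (a = -2251*(-1/1214) = 2251/1214 ≈ 1.8542)
P = 20259/607 (P = 18*(2251/1214) = 20259/607 ≈ 33.376)
(W(7) + E(T(6, -3)))*(-79) - P = (7 + (6/(-3) - ¼*6))*(-79) - 1*20259/607 = (7 + (6*(-⅓) - 3/2))*(-79) - 20259/607 = (7 + (-2 - 3/2))*(-79) - 20259/607 = (7 - 7/2)*(-79) - 20259/607 = (7/2)*(-79) - 20259/607 = -553/2 - 20259/607 = -376189/1214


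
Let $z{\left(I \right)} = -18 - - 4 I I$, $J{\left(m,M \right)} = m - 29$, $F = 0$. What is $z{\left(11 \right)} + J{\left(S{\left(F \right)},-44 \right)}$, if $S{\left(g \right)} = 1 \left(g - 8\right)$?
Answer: $429$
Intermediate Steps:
$S{\left(g \right)} = -8 + g$ ($S{\left(g \right)} = 1 \left(-8 + g\right) = -8 + g$)
$J{\left(m,M \right)} = -29 + m$ ($J{\left(m,M \right)} = m - 29 = -29 + m$)
$z{\left(I \right)} = -18 + 4 I^{2}$ ($z{\left(I \right)} = -18 - - 4 I^{2} = -18 + 4 I^{2}$)
$z{\left(11 \right)} + J{\left(S{\left(F \right)},-44 \right)} = \left(-18 + 4 \cdot 11^{2}\right) + \left(-29 + \left(-8 + 0\right)\right) = \left(-18 + 4 \cdot 121\right) - 37 = \left(-18 + 484\right) - 37 = 466 - 37 = 429$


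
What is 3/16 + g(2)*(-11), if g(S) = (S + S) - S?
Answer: -349/16 ≈ -21.813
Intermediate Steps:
g(S) = S (g(S) = 2*S - S = S)
3/16 + g(2)*(-11) = 3/16 + 2*(-11) = 3*(1/16) - 22 = 3/16 - 22 = -349/16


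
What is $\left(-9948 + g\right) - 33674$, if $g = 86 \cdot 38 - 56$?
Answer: $-40410$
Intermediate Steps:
$g = 3212$ ($g = 3268 - 56 = 3212$)
$\left(-9948 + g\right) - 33674 = \left(-9948 + 3212\right) - 33674 = -6736 - 33674 = -40410$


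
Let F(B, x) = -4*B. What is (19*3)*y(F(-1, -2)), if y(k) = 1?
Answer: 57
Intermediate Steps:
(19*3)*y(F(-1, -2)) = (19*3)*1 = 57*1 = 57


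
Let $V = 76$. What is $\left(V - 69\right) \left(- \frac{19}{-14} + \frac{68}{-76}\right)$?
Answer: $\frac{123}{38} \approx 3.2368$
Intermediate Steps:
$\left(V - 69\right) \left(- \frac{19}{-14} + \frac{68}{-76}\right) = \left(76 - 69\right) \left(- \frac{19}{-14} + \frac{68}{-76}\right) = 7 \left(\left(-19\right) \left(- \frac{1}{14}\right) + 68 \left(- \frac{1}{76}\right)\right) = 7 \left(\frac{19}{14} - \frac{17}{19}\right) = 7 \cdot \frac{123}{266} = \frac{123}{38}$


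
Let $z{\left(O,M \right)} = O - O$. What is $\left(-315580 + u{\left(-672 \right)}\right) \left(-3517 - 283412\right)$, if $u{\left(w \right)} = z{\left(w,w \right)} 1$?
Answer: $90549053820$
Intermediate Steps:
$z{\left(O,M \right)} = 0$
$u{\left(w \right)} = 0$ ($u{\left(w \right)} = 0 \cdot 1 = 0$)
$\left(-315580 + u{\left(-672 \right)}\right) \left(-3517 - 283412\right) = \left(-315580 + 0\right) \left(-3517 - 283412\right) = \left(-315580\right) \left(-286929\right) = 90549053820$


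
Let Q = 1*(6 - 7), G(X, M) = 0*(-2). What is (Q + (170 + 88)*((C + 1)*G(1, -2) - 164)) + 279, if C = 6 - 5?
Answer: -42034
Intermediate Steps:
G(X, M) = 0
Q = -1 (Q = 1*(-1) = -1)
C = 1
(Q + (170 + 88)*((C + 1)*G(1, -2) - 164)) + 279 = (-1 + (170 + 88)*((1 + 1)*0 - 164)) + 279 = (-1 + 258*(2*0 - 164)) + 279 = (-1 + 258*(0 - 164)) + 279 = (-1 + 258*(-164)) + 279 = (-1 - 42312) + 279 = -42313 + 279 = -42034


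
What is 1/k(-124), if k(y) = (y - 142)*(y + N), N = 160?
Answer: -1/9576 ≈ -0.00010443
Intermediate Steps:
k(y) = (-142 + y)*(160 + y) (k(y) = (y - 142)*(y + 160) = (-142 + y)*(160 + y))
1/k(-124) = 1/(-22720 + (-124)² + 18*(-124)) = 1/(-22720 + 15376 - 2232) = 1/(-9576) = -1/9576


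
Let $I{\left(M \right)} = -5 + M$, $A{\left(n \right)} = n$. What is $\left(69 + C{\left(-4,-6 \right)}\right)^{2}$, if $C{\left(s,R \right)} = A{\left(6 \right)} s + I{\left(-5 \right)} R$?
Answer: $11025$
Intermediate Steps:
$C{\left(s,R \right)} = - 10 R + 6 s$ ($C{\left(s,R \right)} = 6 s + \left(-5 - 5\right) R = 6 s - 10 R = - 10 R + 6 s$)
$\left(69 + C{\left(-4,-6 \right)}\right)^{2} = \left(69 + \left(\left(-10\right) \left(-6\right) + 6 \left(-4\right)\right)\right)^{2} = \left(69 + \left(60 - 24\right)\right)^{2} = \left(69 + 36\right)^{2} = 105^{2} = 11025$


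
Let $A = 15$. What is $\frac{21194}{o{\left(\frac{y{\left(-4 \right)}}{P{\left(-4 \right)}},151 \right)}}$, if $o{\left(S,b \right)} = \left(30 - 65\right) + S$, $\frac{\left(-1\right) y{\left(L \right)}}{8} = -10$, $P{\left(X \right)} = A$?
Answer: $- \frac{63582}{89} \approx -714.4$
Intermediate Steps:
$P{\left(X \right)} = 15$
$y{\left(L \right)} = 80$ ($y{\left(L \right)} = \left(-8\right) \left(-10\right) = 80$)
$o{\left(S,b \right)} = -35 + S$
$\frac{21194}{o{\left(\frac{y{\left(-4 \right)}}{P{\left(-4 \right)}},151 \right)}} = \frac{21194}{-35 + \frac{80}{15}} = \frac{21194}{-35 + 80 \cdot \frac{1}{15}} = \frac{21194}{-35 + \frac{16}{3}} = \frac{21194}{- \frac{89}{3}} = 21194 \left(- \frac{3}{89}\right) = - \frac{63582}{89}$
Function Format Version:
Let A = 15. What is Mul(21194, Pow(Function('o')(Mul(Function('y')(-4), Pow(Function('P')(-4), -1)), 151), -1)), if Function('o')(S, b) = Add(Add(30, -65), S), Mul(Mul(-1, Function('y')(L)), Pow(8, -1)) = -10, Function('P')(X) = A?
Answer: Rational(-63582, 89) ≈ -714.40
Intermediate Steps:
Function('P')(X) = 15
Function('y')(L) = 80 (Function('y')(L) = Mul(-8, -10) = 80)
Function('o')(S, b) = Add(-35, S)
Mul(21194, Pow(Function('o')(Mul(Function('y')(-4), Pow(Function('P')(-4), -1)), 151), -1)) = Mul(21194, Pow(Add(-35, Mul(80, Pow(15, -1))), -1)) = Mul(21194, Pow(Add(-35, Mul(80, Rational(1, 15))), -1)) = Mul(21194, Pow(Add(-35, Rational(16, 3)), -1)) = Mul(21194, Pow(Rational(-89, 3), -1)) = Mul(21194, Rational(-3, 89)) = Rational(-63582, 89)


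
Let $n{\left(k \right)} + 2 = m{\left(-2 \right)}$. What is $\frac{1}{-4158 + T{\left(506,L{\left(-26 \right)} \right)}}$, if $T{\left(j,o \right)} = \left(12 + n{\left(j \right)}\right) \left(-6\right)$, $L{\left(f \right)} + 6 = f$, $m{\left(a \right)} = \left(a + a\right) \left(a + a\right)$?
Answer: $- \frac{1}{4314} \approx -0.0002318$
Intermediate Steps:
$m{\left(a \right)} = 4 a^{2}$ ($m{\left(a \right)} = 2 a 2 a = 4 a^{2}$)
$n{\left(k \right)} = 14$ ($n{\left(k \right)} = -2 + 4 \left(-2\right)^{2} = -2 + 4 \cdot 4 = -2 + 16 = 14$)
$L{\left(f \right)} = -6 + f$
$T{\left(j,o \right)} = -156$ ($T{\left(j,o \right)} = \left(12 + 14\right) \left(-6\right) = 26 \left(-6\right) = -156$)
$\frac{1}{-4158 + T{\left(506,L{\left(-26 \right)} \right)}} = \frac{1}{-4158 - 156} = \frac{1}{-4314} = - \frac{1}{4314}$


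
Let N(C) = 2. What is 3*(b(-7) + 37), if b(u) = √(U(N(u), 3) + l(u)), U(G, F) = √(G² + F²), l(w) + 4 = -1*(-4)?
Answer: 111 + 3*13^(¼) ≈ 116.70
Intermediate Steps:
l(w) = 0 (l(w) = -4 - 1*(-4) = -4 + 4 = 0)
U(G, F) = √(F² + G²)
b(u) = 13^(¼) (b(u) = √(√(3² + 2²) + 0) = √(√(9 + 4) + 0) = √(√13 + 0) = √(√13) = 13^(¼))
3*(b(-7) + 37) = 3*(13^(¼) + 37) = 3*(37 + 13^(¼)) = 111 + 3*13^(¼)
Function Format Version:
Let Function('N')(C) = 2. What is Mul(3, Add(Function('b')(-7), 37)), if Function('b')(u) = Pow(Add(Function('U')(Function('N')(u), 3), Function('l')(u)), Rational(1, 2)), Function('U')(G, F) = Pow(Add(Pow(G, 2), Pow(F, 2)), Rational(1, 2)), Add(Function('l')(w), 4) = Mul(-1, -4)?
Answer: Add(111, Mul(3, Pow(13, Rational(1, 4)))) ≈ 116.70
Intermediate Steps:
Function('l')(w) = 0 (Function('l')(w) = Add(-4, Mul(-1, -4)) = Add(-4, 4) = 0)
Function('U')(G, F) = Pow(Add(Pow(F, 2), Pow(G, 2)), Rational(1, 2))
Function('b')(u) = Pow(13, Rational(1, 4)) (Function('b')(u) = Pow(Add(Pow(Add(Pow(3, 2), Pow(2, 2)), Rational(1, 2)), 0), Rational(1, 2)) = Pow(Add(Pow(Add(9, 4), Rational(1, 2)), 0), Rational(1, 2)) = Pow(Add(Pow(13, Rational(1, 2)), 0), Rational(1, 2)) = Pow(Pow(13, Rational(1, 2)), Rational(1, 2)) = Pow(13, Rational(1, 4)))
Mul(3, Add(Function('b')(-7), 37)) = Mul(3, Add(Pow(13, Rational(1, 4)), 37)) = Mul(3, Add(37, Pow(13, Rational(1, 4)))) = Add(111, Mul(3, Pow(13, Rational(1, 4))))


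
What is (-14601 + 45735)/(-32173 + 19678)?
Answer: -10378/4165 ≈ -2.4917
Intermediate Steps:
(-14601 + 45735)/(-32173 + 19678) = 31134/(-12495) = 31134*(-1/12495) = -10378/4165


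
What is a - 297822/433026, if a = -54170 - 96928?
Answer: -10904943395/72171 ≈ -1.5110e+5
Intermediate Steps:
a = -151098
a - 297822/433026 = -151098 - 297822/433026 = -151098 - 1*49637/72171 = -151098 - 49637/72171 = -10904943395/72171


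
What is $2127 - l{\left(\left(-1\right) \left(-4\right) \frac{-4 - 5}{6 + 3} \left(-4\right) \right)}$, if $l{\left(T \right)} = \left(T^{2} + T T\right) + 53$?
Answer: $1562$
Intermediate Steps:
$l{\left(T \right)} = 53 + 2 T^{2}$ ($l{\left(T \right)} = \left(T^{2} + T^{2}\right) + 53 = 2 T^{2} + 53 = 53 + 2 T^{2}$)
$2127 - l{\left(\left(-1\right) \left(-4\right) \frac{-4 - 5}{6 + 3} \left(-4\right) \right)} = 2127 - \left(53 + 2 \left(\left(-1\right) \left(-4\right) \frac{-4 - 5}{6 + 3} \left(-4\right)\right)^{2}\right) = 2127 - \left(53 + 2 \left(4 \left(- \frac{9}{9}\right) \left(-4\right)\right)^{2}\right) = 2127 - \left(53 + 2 \left(4 \left(\left(-9\right) \frac{1}{9}\right) \left(-4\right)\right)^{2}\right) = 2127 - \left(53 + 2 \left(4 \left(-1\right) \left(-4\right)\right)^{2}\right) = 2127 - \left(53 + 2 \left(\left(-4\right) \left(-4\right)\right)^{2}\right) = 2127 - \left(53 + 2 \cdot 16^{2}\right) = 2127 - \left(53 + 2 \cdot 256\right) = 2127 - \left(53 + 512\right) = 2127 - 565 = 1562$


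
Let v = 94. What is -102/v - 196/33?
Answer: -10895/1551 ≈ -7.0245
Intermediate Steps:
-102/v - 196/33 = -102/94 - 196/33 = -102*1/94 - 196*1/33 = -51/47 - 196/33 = -10895/1551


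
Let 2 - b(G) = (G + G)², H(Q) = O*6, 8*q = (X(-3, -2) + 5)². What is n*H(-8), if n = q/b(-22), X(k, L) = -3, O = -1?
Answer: 3/1934 ≈ 0.0015512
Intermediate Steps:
q = ½ (q = (-3 + 5)²/8 = (⅛)*2² = (⅛)*4 = ½ ≈ 0.50000)
H(Q) = -6 (H(Q) = -1*6 = -6)
b(G) = 2 - 4*G² (b(G) = 2 - (G + G)² = 2 - (2*G)² = 2 - 4*G²)
n = -1/3868 (n = 1/(2*(2 - 4*(-22)²)) = 1/(2*(2 - 4*484)) = 1/(2*(2 - 1936)) = (½)/(-1934) = (½)*(-1/1934) = -1/3868 ≈ -0.00025853)
n*H(-8) = -1/3868*(-6) = 3/1934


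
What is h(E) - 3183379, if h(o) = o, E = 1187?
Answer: -3182192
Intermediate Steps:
h(E) - 3183379 = 1187 - 3183379 = -3182192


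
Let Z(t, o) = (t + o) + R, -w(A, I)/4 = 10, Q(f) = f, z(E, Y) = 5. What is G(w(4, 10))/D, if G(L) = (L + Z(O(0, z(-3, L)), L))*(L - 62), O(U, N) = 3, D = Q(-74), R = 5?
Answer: -3672/37 ≈ -99.243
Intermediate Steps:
D = -74
w(A, I) = -40 (w(A, I) = -4*10 = -40)
Z(t, o) = 5 + o + t (Z(t, o) = (t + o) + 5 = (o + t) + 5 = 5 + o + t)
G(L) = (-62 + L)*(8 + 2*L) (G(L) = (L + (5 + L + 3))*(L - 62) = (L + (8 + L))*(-62 + L) = (8 + 2*L)*(-62 + L) = (-62 + L)*(8 + 2*L))
G(w(4, 10))/D = (-496 - 116*(-40) + 2*(-40)²)/(-74) = (-496 + 4640 + 2*1600)*(-1/74) = (-496 + 4640 + 3200)*(-1/74) = 7344*(-1/74) = -3672/37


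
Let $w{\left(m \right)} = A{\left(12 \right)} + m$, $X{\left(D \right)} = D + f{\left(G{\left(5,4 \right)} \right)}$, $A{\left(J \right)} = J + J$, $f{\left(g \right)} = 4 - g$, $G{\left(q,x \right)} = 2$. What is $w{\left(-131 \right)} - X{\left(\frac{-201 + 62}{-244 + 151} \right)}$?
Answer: $- \frac{10276}{93} \approx -110.49$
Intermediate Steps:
$A{\left(J \right)} = 2 J$
$X{\left(D \right)} = 2 + D$ ($X{\left(D \right)} = D + \left(4 - 2\right) = D + 2 = 2 + D$)
$w{\left(m \right)} = 24 + m$ ($w{\left(m \right)} = 2 \cdot 12 + m = 24 + m$)
$w{\left(-131 \right)} - X{\left(\frac{-201 + 62}{-244 + 151} \right)} = \left(24 - 131\right) - \left(2 + \frac{-201 + 62}{-244 + 151}\right) = -107 - \left(2 - \frac{139}{-93}\right) = -107 - \left(2 - - \frac{139}{93}\right) = -107 - \left(2 + \frac{139}{93}\right) = -107 - \frac{325}{93} = - \frac{10276}{93}$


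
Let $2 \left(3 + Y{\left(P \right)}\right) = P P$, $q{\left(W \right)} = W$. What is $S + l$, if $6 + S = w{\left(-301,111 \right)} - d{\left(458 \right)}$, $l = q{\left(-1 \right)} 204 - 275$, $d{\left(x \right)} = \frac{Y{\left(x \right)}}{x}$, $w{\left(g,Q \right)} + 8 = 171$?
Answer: $- \frac{252355}{458} \approx -550.99$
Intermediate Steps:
$w{\left(g,Q \right)} = 163$ ($w{\left(g,Q \right)} = -8 + 171 = 163$)
$Y{\left(P \right)} = -3 + \frac{P^{2}}{2}$ ($Y{\left(P \right)} = -3 + \frac{P P}{2} = -3 + \frac{P^{2}}{2}$)
$d{\left(x \right)} = \frac{-3 + \frac{x^{2}}{2}}{x}$
$l = -479$ ($l = \left(-1\right) 204 - 275 = -204 - 275 = -479$)
$S = - \frac{32973}{458}$ ($S = -6 - \left(-163 + 229 - \frac{3}{458}\right) = -6 + \left(163 - \left(229 - \frac{3}{458}\right)\right) = -6 + \left(163 - \frac{104879}{458}\right) = -6 - \frac{30225}{458} = - \frac{32973}{458} \approx -71.993$)
$S + l = - \frac{32973}{458} - 479 = - \frac{252355}{458}$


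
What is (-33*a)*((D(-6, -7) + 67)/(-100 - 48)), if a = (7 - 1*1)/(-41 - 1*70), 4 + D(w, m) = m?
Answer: -924/1369 ≈ -0.67494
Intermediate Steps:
D(w, m) = -4 + m
a = -2/37 (a = (7 - 1)/(-41 - 70) = 6/(-111) = 6*(-1/111) = -2/37 ≈ -0.054054)
(-33*a)*((D(-6, -7) + 67)/(-100 - 48)) = (-33*(-2/37))*(((-4 - 7) + 67)/(-100 - 48)) = 66*((-11 + 67)/(-148))/37 = 66*(56*(-1/148))/37 = (66/37)*(-14/37) = -924/1369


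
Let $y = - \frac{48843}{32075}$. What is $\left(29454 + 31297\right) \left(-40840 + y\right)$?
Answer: $- \frac{79583314454093}{32075} \approx -2.4812 \cdot 10^{9}$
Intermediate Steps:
$y = - \frac{48843}{32075}$ ($y = \left(-48843\right) \frac{1}{32075} = - \frac{48843}{32075} \approx -1.5228$)
$\left(29454 + 31297\right) \left(-40840 + y\right) = \left(29454 + 31297\right) \left(-40840 - \frac{48843}{32075}\right) = 60751 \left(- \frac{1309991843}{32075}\right) = - \frac{79583314454093}{32075}$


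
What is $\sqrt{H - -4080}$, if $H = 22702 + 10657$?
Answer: $\sqrt{37439} \approx 193.49$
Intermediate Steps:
$H = 33359$
$\sqrt{H - -4080} = \sqrt{33359 - -4080} = \sqrt{33359 + 4080} = \sqrt{37439}$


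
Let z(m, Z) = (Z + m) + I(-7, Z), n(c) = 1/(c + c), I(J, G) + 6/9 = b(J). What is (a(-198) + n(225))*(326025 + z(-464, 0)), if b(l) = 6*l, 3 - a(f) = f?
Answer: 17666075261/270 ≈ 6.5430e+7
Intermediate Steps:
a(f) = 3 - f
I(J, G) = -2/3 + 6*J
n(c) = 1/(2*c)
z(m, Z) = -128/3 + Z + m (z(m, Z) = (Z + m) + (-2/3 + 6*(-7)) = (Z + m) + (-2/3 - 42) = (Z + m) - 128/3 = -128/3 + Z + m)
(a(-198) + n(225))*(326025 + z(-464, 0)) = ((3 - 1*(-198)) + (1/2)/225)*(326025 + (-128/3 + 0 - 464)) = ((3 + 198) + (1/2)*(1/225))*(326025 - 1520/3) = (201 + 1/450)*(976555/3) = (90451/450)*(976555/3) = 17666075261/270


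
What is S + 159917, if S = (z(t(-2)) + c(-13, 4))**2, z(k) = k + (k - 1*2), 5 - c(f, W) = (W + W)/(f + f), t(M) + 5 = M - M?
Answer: 27033542/169 ≈ 1.5996e+5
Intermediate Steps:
t(M) = -5 (t(M) = -5 + (M - M) = -5 + 0 = -5)
c(f, W) = 5 - W/f (c(f, W) = 5 - (W + W)/(f + f) = 5 - 2*W/(2*f) = 5 - 2*W*1/(2*f) = 5 - W/f)
z(k) = -2 + 2*k (z(k) = k + (k - 2) = k + (-2 + k) = -2 + 2*k)
S = 7569/169 (S = ((-2 + 2*(-5)) + (5 - 1*4/(-13)))**2 = ((-2 - 10) + (5 - 1*4*(-1/13)))**2 = (-12 + (5 + 4/13))**2 = (-12 + 69/13)**2 = (-87/13)**2 = 7569/169 ≈ 44.787)
S + 159917 = 7569/169 + 159917 = 27033542/169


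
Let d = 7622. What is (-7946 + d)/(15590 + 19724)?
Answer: -162/17657 ≈ -0.0091748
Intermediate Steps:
(-7946 + d)/(15590 + 19724) = (-7946 + 7622)/(15590 + 19724) = -324/35314 = -324*1/35314 = -162/17657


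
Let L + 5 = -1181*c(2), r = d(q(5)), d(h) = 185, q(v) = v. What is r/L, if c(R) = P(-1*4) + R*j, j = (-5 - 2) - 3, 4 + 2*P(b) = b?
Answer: 185/28339 ≈ 0.0065281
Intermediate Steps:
P(b) = -2 + b/2
r = 185
j = -10 (j = -7 - 3 = -10)
c(R) = -4 - 10*R (c(R) = (-2 + (-1*4)/2) + R*(-10) = (-2 + (½)*(-4)) - 10*R = (-2 - 2) - 10*R = -4 - 10*R)
L = 28339 (L = -5 - 1181*(-4 - 10*2) = -5 - 1181*(-4 - 20) = -5 - 1181*(-24) = -5 + 28344 = 28339)
r/L = 185/28339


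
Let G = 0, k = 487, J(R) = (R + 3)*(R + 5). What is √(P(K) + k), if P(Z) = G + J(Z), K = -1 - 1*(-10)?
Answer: √655 ≈ 25.593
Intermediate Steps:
J(R) = (3 + R)*(5 + R)
K = 9 (K = -1 + 10 = 9)
P(Z) = 15 + Z² + 8*Z (P(Z) = 0 + (15 + Z² + 8*Z) = 15 + Z² + 8*Z)
√(P(K) + k) = √((15 + 9² + 8*9) + 487) = √((15 + 81 + 72) + 487) = √(168 + 487) = √655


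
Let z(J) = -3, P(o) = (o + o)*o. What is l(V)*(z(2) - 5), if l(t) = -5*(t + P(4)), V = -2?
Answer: 1200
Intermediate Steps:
P(o) = 2*o² (P(o) = (2*o)*o = 2*o²)
l(t) = -160 - 5*t (l(t) = -5*(t + 2*4²) = -5*(t + 2*16) = -5*(t + 32) = -5*(32 + t) = -160 - 5*t)
l(V)*(z(2) - 5) = (-160 - 5*(-2))*(-3 - 5) = (-160 + 10)*(-8) = -150*(-8) = 1200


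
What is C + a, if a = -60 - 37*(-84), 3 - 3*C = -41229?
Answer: 16792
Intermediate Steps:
C = 13744 (C = 1 - 1/3*(-41229) = 1 + 13743 = 13744)
a = 3048 (a = -60 + 3108 = 3048)
C + a = 13744 + 3048 = 16792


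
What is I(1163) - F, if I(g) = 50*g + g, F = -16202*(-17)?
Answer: -216121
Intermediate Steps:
F = 275434
I(g) = 51*g
I(1163) - F = 51*1163 - 1*275434 = 59313 - 275434 = -216121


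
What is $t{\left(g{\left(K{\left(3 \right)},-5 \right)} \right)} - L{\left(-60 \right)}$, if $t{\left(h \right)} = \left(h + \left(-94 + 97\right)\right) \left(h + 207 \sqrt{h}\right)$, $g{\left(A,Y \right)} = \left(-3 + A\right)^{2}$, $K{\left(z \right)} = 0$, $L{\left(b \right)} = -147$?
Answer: $7707$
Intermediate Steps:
$t{\left(h \right)} = \left(3 + h\right) \left(h + 207 \sqrt{h}\right)$ ($t{\left(h \right)} = \left(h + 3\right) \left(h + 207 \sqrt{h}\right) = \left(3 + h\right) \left(h + 207 \sqrt{h}\right)$)
$t{\left(g{\left(K{\left(3 \right)},-5 \right)} \right)} - L{\left(-60 \right)} = \left(\left(\left(-3 + 0\right)^{2}\right)^{2} + 3 \left(-3 + 0\right)^{2} + 207 \left(\left(-3 + 0\right)^{2}\right)^{\frac{3}{2}} + 621 \sqrt{\left(-3 + 0\right)^{2}}\right) - -147 = \left(\left(\left(-3\right)^{2}\right)^{2} + 3 \left(-3\right)^{2} + 207 \left(\left(-3\right)^{2}\right)^{\frac{3}{2}} + 621 \sqrt{\left(-3\right)^{2}}\right) + 147 = \left(9^{2} + 3 \cdot 9 + 207 \cdot 9^{\frac{3}{2}} + 621 \sqrt{9}\right) + 147 = \left(81 + 27 + 207 \cdot 27 + 621 \cdot 3\right) + 147 = \left(81 + 27 + 5589 + 1863\right) + 147 = 7560 + 147 = 7707$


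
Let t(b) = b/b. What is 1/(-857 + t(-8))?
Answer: -1/856 ≈ -0.0011682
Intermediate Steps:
t(b) = 1
1/(-857 + t(-8)) = 1/(-857 + 1) = 1/(-856) = -1/856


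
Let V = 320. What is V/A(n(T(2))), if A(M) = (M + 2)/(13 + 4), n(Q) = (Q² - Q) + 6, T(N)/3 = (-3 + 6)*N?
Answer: 2720/157 ≈ 17.325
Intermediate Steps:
T(N) = 9*N (T(N) = 3*((-3 + 6)*N) = 3*(3*N) = 9*N)
n(Q) = 6 + Q² - Q
A(M) = 2/17 + M/17 (A(M) = (2 + M)/17 = (2 + M)*(1/17) = 2/17 + M/17)
V/A(n(T(2))) = 320/(2/17 + (6 + (9*2)² - 9*2)/17) = 320/(2/17 + (6 + 18² - 1*18)/17) = 320/(2/17 + (6 + 324 - 18)/17) = 320/(2/17 + (1/17)*312) = 320/(2/17 + 312/17) = 320/(314/17) = 320*(17/314) = 2720/157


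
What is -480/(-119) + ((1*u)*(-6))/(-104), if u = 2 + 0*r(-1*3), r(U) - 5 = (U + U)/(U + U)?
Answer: 12837/3094 ≈ 4.1490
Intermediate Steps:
r(U) = 6 (r(U) = 5 + (U + U)/(U + U) = 5 + (2*U)/((2*U)) = 5 + (2*U)*(1/(2*U)) = 5 + 1 = 6)
u = 2 (u = 2 + 0*6 = 2 + 0 = 2)
-480/(-119) + ((1*u)*(-6))/(-104) = -480/(-119) + ((1*2)*(-6))/(-104) = -480*(-1/119) + (2*(-6))*(-1/104) = 480/119 - 12*(-1/104) = 480/119 + 3/26 = 12837/3094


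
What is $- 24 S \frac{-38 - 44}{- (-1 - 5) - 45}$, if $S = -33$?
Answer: $\frac{21648}{13} \approx 1665.2$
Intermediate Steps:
$- 24 S \frac{-38 - 44}{- (-1 - 5) - 45} = \left(-24\right) \left(-33\right) \frac{-38 - 44}{- (-1 - 5) - 45} = 792 \left(- \frac{82}{\left(-1\right) \left(-6\right) - 45}\right) = 792 \left(- \frac{82}{6 - 45}\right) = 792 \left(- \frac{82}{-39}\right) = 792 \left(\left(-82\right) \left(- \frac{1}{39}\right)\right) = 792 \cdot \frac{82}{39} = \frac{21648}{13}$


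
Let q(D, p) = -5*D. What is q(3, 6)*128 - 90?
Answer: -2010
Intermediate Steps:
q(3, 6)*128 - 90 = -5*3*128 - 90 = -15*128 - 90 = -1920 - 90 = -2010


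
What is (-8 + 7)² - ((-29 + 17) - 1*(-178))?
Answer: -165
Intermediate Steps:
(-8 + 7)² - ((-29 + 17) - 1*(-178)) = (-1)² - (-12 + 178) = 1 - 1*166 = 1 - 166 = -165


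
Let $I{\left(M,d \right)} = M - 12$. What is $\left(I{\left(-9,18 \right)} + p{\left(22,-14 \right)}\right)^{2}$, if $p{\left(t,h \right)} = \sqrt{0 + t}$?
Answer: $\left(21 - \sqrt{22}\right)^{2} \approx 266.0$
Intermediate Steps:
$I{\left(M,d \right)} = -12 + M$
$p{\left(t,h \right)} = \sqrt{t}$
$\left(I{\left(-9,18 \right)} + p{\left(22,-14 \right)}\right)^{2} = \left(\left(-12 - 9\right) + \sqrt{22}\right)^{2} = \left(-21 + \sqrt{22}\right)^{2}$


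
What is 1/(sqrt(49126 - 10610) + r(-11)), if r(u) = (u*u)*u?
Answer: -1331/1733045 - 2*sqrt(9629)/1733045 ≈ -0.00088126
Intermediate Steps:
r(u) = u**3 (r(u) = u**2*u = u**3)
1/(sqrt(49126 - 10610) + r(-11)) = 1/(sqrt(49126 - 10610) + (-11)**3) = 1/(sqrt(38516) - 1331) = 1/(2*sqrt(9629) - 1331) = 1/(-1331 + 2*sqrt(9629))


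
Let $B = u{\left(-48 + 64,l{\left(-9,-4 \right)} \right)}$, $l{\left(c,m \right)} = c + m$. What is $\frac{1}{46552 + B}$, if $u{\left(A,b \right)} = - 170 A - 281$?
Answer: $\frac{1}{43551} \approx 2.2962 \cdot 10^{-5}$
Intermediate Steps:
$u{\left(A,b \right)} = -281 - 170 A$
$B = -3001$ ($B = -281 - 170 \left(-48 + 64\right) = -281 - 2720 = -3001$)
$\frac{1}{46552 + B} = \frac{1}{46552 - 3001} = \frac{1}{43551}$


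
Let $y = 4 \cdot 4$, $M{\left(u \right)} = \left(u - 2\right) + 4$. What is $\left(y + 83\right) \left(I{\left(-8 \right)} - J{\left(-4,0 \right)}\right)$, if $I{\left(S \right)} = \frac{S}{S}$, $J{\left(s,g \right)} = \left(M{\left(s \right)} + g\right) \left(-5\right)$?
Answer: $-891$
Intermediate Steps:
$M{\left(u \right)} = 2 + u$ ($M{\left(u \right)} = \left(-2 + u\right) + 4 = 2 + u$)
$J{\left(s,g \right)} = -10 - 5 g - 5 s$ ($J{\left(s,g \right)} = \left(\left(2 + s\right) + g\right) \left(-5\right) = \left(2 + g + s\right) \left(-5\right) = -10 - 5 g - 5 s$)
$y = 16$
$I{\left(S \right)} = 1$
$\left(y + 83\right) \left(I{\left(-8 \right)} - J{\left(-4,0 \right)}\right) = \left(16 + 83\right) \left(1 - \left(-10 - 0 - -20\right)\right) = 99 \left(1 - \left(-10 + 0 + 20\right)\right) = 99 \left(1 - 10\right) = 99 \left(-9\right) = -891$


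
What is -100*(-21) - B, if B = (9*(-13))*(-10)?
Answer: 930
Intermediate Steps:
B = 1170 (B = -117*(-10) = 1170)
-100*(-21) - B = -100*(-21) - 1*1170 = 2100 - 1170 = 930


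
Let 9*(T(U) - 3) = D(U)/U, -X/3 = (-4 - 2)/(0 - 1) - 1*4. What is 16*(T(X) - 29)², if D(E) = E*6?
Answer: 92416/9 ≈ 10268.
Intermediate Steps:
D(E) = 6*E
X = -6 (X = -3*((-4 - 2)/(0 - 1) - 1*4) = -3*(-6/(-1) - 4) = -3*(-6*(-1) - 4) = -3*(6 - 4) = -3*2 = -6)
T(U) = 11/3 (T(U) = 3 + ((6*U)/U)/9 = 3 + (⅑)*6 = 3 + ⅔ = 11/3)
16*(T(X) - 29)² = 16*(11/3 - 29)² = 16*(-76/3)² = 16*(5776/9) = 92416/9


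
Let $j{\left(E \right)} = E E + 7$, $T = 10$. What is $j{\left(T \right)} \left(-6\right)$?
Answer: $-642$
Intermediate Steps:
$j{\left(E \right)} = 7 + E^{2}$ ($j{\left(E \right)} = E^{2} + 7 = 7 + E^{2}$)
$j{\left(T \right)} \left(-6\right) = \left(7 + 10^{2}\right) \left(-6\right) = \left(7 + 100\right) \left(-6\right) = 107 \left(-6\right) = -642$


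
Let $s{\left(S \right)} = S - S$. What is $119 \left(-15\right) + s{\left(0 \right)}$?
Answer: $-1785$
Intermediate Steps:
$s{\left(S \right)} = 0$
$119 \left(-15\right) + s{\left(0 \right)} = 119 \left(-15\right) + 0 = -1785 + 0 = -1785$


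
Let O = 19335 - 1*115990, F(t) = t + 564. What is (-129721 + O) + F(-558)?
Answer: -226370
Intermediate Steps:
F(t) = 564 + t
O = -96655 (O = 19335 - 115990 = -96655)
(-129721 + O) + F(-558) = (-129721 - 96655) + (564 - 558) = -226376 + 6 = -226370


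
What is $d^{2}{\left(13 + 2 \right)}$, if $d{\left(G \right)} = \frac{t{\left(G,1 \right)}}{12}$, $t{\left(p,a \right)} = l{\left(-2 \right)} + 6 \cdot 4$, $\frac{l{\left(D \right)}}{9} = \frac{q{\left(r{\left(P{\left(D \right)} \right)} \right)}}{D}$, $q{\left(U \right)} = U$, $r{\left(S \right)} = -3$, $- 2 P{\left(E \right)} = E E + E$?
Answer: $\frac{625}{64} \approx 9.7656$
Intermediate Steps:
$P{\left(E \right)} = - \frac{E}{2} - \frac{E^{2}}{2}$ ($P{\left(E \right)} = - \frac{E E + E}{2} = - \frac{E^{2} + E}{2} = - \frac{E + E^{2}}{2} = - \frac{E}{2} - \frac{E^{2}}{2}$)
$l{\left(D \right)} = - \frac{27}{D}$ ($l{\left(D \right)} = 9 \left(- \frac{3}{D}\right) = - \frac{27}{D}$)
$t{\left(p,a \right)} = \frac{75}{2}$ ($t{\left(p,a \right)} = - \frac{27}{-2} + 6 \cdot 4 = \left(-27\right) \left(- \frac{1}{2}\right) + 24 = \frac{27}{2} + 24 = \frac{75}{2}$)
$d{\left(G \right)} = \frac{25}{8}$ ($d{\left(G \right)} = \frac{75}{2 \cdot 12} = \frac{75}{2} \cdot \frac{1}{12} = \frac{25}{8}$)
$d^{2}{\left(13 + 2 \right)} = \left(\frac{25}{8}\right)^{2} = \frac{625}{64}$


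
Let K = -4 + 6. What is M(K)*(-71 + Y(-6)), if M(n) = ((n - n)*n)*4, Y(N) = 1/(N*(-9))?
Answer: 0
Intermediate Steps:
K = 2
Y(N) = -1/(9*N) (Y(N) = -1/9/N = -1/(9*N))
M(n) = 0 (M(n) = (0*n)*4 = 0*4 = 0)
M(K)*(-71 + Y(-6)) = 0*(-71 - 1/9/(-6)) = 0*(-71 - 1/9*(-1/6)) = 0*(-71 + 1/54) = 0*(-3833/54) = 0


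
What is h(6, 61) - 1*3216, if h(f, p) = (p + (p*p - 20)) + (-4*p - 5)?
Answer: 297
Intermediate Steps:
h(f, p) = -25 + p² - 3*p (h(f, p) = (p + (p² - 20)) + (-5 - 4*p) = (p + (-20 + p²)) + (-5 - 4*p) = (-20 + p + p²) + (-5 - 4*p) = -25 + p² - 3*p)
h(6, 61) - 1*3216 = (-25 + 61² - 3*61) - 1*3216 = (-25 + 3721 - 183) - 3216 = 3513 - 3216 = 297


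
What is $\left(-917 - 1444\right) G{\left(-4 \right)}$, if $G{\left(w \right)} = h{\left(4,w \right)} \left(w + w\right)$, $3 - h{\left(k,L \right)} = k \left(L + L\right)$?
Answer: $661080$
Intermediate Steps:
$h{\left(k,L \right)} = 3 - 2 L k$ ($h{\left(k,L \right)} = 3 - k \left(L + L\right) = 3 - k 2 L = 3 - 2 L k$)
$G{\left(w \right)} = 2 w \left(3 - 8 w\right)$ ($G{\left(w \right)} = \left(3 - 2 w 4\right) \left(w + w\right) = \left(3 - 8 w\right) 2 w = 2 w \left(3 - 8 w\right)$)
$\left(-917 - 1444\right) G{\left(-4 \right)} = \left(-917 - 1444\right) 2 \left(-4\right) \left(3 - -32\right) = - 2361 \cdot 2 \left(-4\right) \left(3 + 32\right) = - 2361 \cdot 2 \left(-4\right) 35 = \left(-2361\right) \left(-280\right) = 661080$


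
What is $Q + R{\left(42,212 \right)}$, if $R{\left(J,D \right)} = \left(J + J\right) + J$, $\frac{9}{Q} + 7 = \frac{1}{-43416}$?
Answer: $\frac{37902294}{303913} \approx 124.71$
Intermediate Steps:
$Q = - \frac{390744}{303913}$ ($Q = \frac{9}{-7 + \frac{1}{-43416}} = \frac{9}{-7 - \frac{1}{43416}} = \frac{9}{- \frac{303913}{43416}} = 9 \left(- \frac{43416}{303913}\right) = - \frac{390744}{303913} \approx -1.2857$)
$R{\left(J,D \right)} = 3 J$ ($R{\left(J,D \right)} = 2 J + J = 3 J$)
$Q + R{\left(42,212 \right)} = - \frac{390744}{303913} + 3 \cdot 42 = - \frac{390744}{303913} + 126 = \frac{37902294}{303913}$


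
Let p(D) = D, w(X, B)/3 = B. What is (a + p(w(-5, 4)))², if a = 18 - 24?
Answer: 36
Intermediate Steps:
w(X, B) = 3*B
a = -6
(a + p(w(-5, 4)))² = (-6 + 3*4)² = (-6 + 12)² = 6² = 36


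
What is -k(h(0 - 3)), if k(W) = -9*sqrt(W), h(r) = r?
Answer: 9*I*sqrt(3) ≈ 15.588*I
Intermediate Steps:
-k(h(0 - 3)) = -(-9)*sqrt(0 - 3) = -(-9)*sqrt(-3) = -(-9)*I*sqrt(3) = 9*I*sqrt(3)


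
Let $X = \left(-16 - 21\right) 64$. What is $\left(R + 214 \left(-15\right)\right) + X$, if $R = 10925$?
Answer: $5347$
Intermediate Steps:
$X = -2368$ ($X = \left(-37\right) 64 = -2368$)
$\left(R + 214 \left(-15\right)\right) + X = \left(10925 + 214 \left(-15\right)\right) - 2368 = \left(10925 - 3210\right) - 2368 = 7715 - 2368 = 5347$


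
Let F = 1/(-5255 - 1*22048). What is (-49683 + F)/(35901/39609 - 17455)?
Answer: 994989045825/349548778033 ≈ 2.8465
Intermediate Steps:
F = -1/27303 (F = 1/(-5255 - 22048) = 1/(-27303) = -1/27303 ≈ -3.6626e-5)
(-49683 + F)/(35901/39609 - 17455) = (-49683 - 1/27303)/(35901/39609 - 17455) = -1356494950/(27303*(35901*(1/39609) - 17455)) = -1356494950/(27303*(3989/4401 - 17455)) = -1356494950/(27303*(-76815466/4401)) = -1356494950/27303*(-4401/76815466) = 994989045825/349548778033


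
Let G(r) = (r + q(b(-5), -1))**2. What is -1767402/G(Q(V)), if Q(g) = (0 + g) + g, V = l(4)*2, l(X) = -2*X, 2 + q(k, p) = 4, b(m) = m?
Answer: -98189/50 ≈ -1963.8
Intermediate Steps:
q(k, p) = 2 (q(k, p) = -2 + 4 = 2)
V = -16 (V = -2*4*2 = -8*2 = -16)
Q(g) = 2*g (Q(g) = g + g = 2*g)
G(r) = (2 + r)**2 (G(r) = (r + 2)**2 = (2 + r)**2)
-1767402/G(Q(V)) = -1767402/((2 + 2*(-16))**2) = -1767402/((2 - 32)**2) = -1767402/((-30)**2) = -1767402/900 = -9711*91/450 = -98189/50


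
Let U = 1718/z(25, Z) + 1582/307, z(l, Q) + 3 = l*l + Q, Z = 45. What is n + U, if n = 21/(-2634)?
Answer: 1388106977/179787182 ≈ 7.7208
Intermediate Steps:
z(l, Q) = -3 + Q + l**2 (z(l, Q) = -3 + (l*l + Q) = -3 + (l**2 + Q) = -3 + (Q + l**2) = -3 + Q + l**2)
n = -7/878 (n = 21*(-1/2634) = -7/878 ≈ -0.0079727)
U = 1582620/204769 (U = 1718/(-3 + 45 + 25**2) + 1582/307 = 1718/(-3 + 45 + 625) + 1582*(1/307) = 1718/667 + 1582/307 = 1582620/204769 ≈ 7.7288)
n + U = -7/878 + 1582620/204769 = 1388106977/179787182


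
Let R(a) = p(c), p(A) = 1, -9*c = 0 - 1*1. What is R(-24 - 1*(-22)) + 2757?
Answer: 2758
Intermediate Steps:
c = ⅑ (c = -(0 - 1*1)/9 = -(0 - 1)/9 = -⅑*(-1) = ⅑ ≈ 0.11111)
R(a) = 1
R(-24 - 1*(-22)) + 2757 = 1 + 2757 = 2758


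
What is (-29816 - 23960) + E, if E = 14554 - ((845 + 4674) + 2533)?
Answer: -47274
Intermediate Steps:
E = 6502 (E = 14554 - (5519 + 2533) = 14554 - 1*8052 = 14554 - 8052 = 6502)
(-29816 - 23960) + E = (-29816 - 23960) + 6502 = -53776 + 6502 = -47274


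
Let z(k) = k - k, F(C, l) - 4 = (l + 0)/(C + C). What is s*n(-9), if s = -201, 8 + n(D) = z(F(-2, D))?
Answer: 1608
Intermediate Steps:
F(C, l) = 4 + l/(2*C) (F(C, l) = 4 + (l + 0)/(C + C) = 4 + l/((2*C)) = 4 + l*(1/(2*C)) = 4 + l/(2*C))
z(k) = 0
n(D) = -8 (n(D) = -8 + 0 = -8)
s*n(-9) = -201*(-8) = 1608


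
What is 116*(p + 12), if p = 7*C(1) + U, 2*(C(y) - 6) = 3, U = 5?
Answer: 8062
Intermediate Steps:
C(y) = 15/2 (C(y) = 6 + (½)*3 = 6 + 3/2 = 15/2)
p = 115/2 (p = 7*(15/2) + 5 = 105/2 + 5 = 115/2 ≈ 57.500)
116*(p + 12) = 116*(115/2 + 12) = 116*(139/2) = 8062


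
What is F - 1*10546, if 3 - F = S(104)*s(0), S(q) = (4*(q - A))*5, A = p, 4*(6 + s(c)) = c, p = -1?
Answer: 2057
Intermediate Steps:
s(c) = -6 + c/4
A = -1
S(q) = 20 + 20*q (S(q) = (4*(q - 1*(-1)))*5 = (4*(q + 1))*5 = (4*(1 + q))*5 = (4 + 4*q)*5 = 20 + 20*q)
F = 12603 (F = 3 - (20 + 20*104)*(-6 + (1/4)*0) = 3 - (20 + 2080)*(-6 + 0) = 3 - 2100*(-6) = 3 - 1*(-12600) = 3 + 12600 = 12603)
F - 1*10546 = 12603 - 1*10546 = 12603 - 10546 = 2057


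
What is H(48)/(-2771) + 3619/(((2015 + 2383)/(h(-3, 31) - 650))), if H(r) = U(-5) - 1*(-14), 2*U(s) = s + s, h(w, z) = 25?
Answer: -6267695207/12186858 ≈ -514.30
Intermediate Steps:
U(s) = s (U(s) = (s + s)/2 = (2*s)/2 = s)
H(r) = 9 (H(r) = -5 - 1*(-14) = -5 + 14 = 9)
H(48)/(-2771) + 3619/(((2015 + 2383)/(h(-3, 31) - 650))) = 9/(-2771) + 3619/(((2015 + 2383)/(25 - 650))) = 9*(-1/2771) + 3619/((4398/(-625))) = -9/2771 + 3619/((4398*(-1/625))) = -9/2771 + 3619/(-4398/625) = -9/2771 + 3619*(-625/4398) = -9/2771 - 2261875/4398 = -6267695207/12186858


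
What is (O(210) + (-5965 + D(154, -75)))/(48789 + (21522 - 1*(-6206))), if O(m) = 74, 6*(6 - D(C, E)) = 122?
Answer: -17716/229551 ≈ -0.077177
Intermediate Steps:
D(C, E) = -43/3 (D(C, E) = 6 - 1/6*122 = 6 - 61/3 = -43/3)
(O(210) + (-5965 + D(154, -75)))/(48789 + (21522 - 1*(-6206))) = (74 + (-5965 - 43/3))/(48789 + (21522 - 1*(-6206))) = (74 - 17938/3)/(48789 + (21522 + 6206)) = -17716/(3*(48789 + 27728)) = -17716/3/76517 = -17716/3*1/76517 = -17716/229551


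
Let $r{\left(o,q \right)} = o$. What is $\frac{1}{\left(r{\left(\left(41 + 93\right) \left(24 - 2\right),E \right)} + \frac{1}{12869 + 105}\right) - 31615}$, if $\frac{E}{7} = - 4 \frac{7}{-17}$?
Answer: $- \frac{12974}{371925657} \approx -3.4883 \cdot 10^{-5}$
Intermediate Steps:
$E = \frac{196}{17}$ ($E = 7 \left(- 4 \frac{7}{-17}\right) = 7 \left(- 4 \cdot 7 \left(- \frac{1}{17}\right)\right) = 7 \left(\left(-4\right) \left(- \frac{7}{17}\right)\right) = 7 \cdot \frac{28}{17} = \frac{196}{17} \approx 11.529$)
$\frac{1}{\left(r{\left(\left(41 + 93\right) \left(24 - 2\right),E \right)} + \frac{1}{12869 + 105}\right) - 31615} = \frac{1}{\left(\left(41 + 93\right) \left(24 - 2\right) + \frac{1}{12869 + 105}\right) - 31615} = \frac{1}{\left(134 \cdot 22 + \frac{1}{12974}\right) - 31615} = \frac{1}{\left(2948 + \frac{1}{12974}\right) - 31615} = \frac{1}{\frac{38247353}{12974} - 31615} = \frac{1}{- \frac{371925657}{12974}} = - \frac{12974}{371925657}$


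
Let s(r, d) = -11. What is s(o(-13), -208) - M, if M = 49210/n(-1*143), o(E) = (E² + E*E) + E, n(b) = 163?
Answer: -51003/163 ≈ -312.90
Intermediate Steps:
o(E) = E + 2*E² (o(E) = (E² + E²) + E = 2*E² + E = E + 2*E²)
M = 49210/163 ≈ 301.90
s(o(-13), -208) - M = -11 - 1*49210/163 = -11 - 49210/163 = -51003/163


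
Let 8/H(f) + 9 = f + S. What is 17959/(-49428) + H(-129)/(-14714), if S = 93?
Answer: -73399983/202023220 ≈ -0.36332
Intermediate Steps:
H(f) = 8/(84 + f) (H(f) = 8/(-9 + (f + 93)) = 8/(-9 + (93 + f)) = 8/(84 + f))
17959/(-49428) + H(-129)/(-14714) = 17959/(-49428) + (8/(84 - 129))/(-14714) = 17959*(-1/49428) + (8/(-45))*(-1/14714) = -17959/49428 + (8*(-1/45))*(-1/14714) = -17959/49428 - 8/45*(-1/14714) = -17959/49428 + 4/331065 = -73399983/202023220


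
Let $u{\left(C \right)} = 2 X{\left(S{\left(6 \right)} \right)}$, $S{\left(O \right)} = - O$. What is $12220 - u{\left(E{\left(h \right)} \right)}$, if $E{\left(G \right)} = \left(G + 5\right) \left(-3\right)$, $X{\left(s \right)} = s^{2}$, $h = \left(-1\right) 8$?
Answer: $12148$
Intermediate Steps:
$h = -8$
$E{\left(G \right)} = -15 - 3 G$ ($E{\left(G \right)} = \left(5 + G\right) \left(-3\right) = -15 - 3 G$)
$u{\left(C \right)} = 72$ ($u{\left(C \right)} = 2 \left(\left(-1\right) 6\right)^{2} = 2 \left(-6\right)^{2} = 2 \cdot 36 = 72$)
$12220 - u{\left(E{\left(h \right)} \right)} = 12220 - 72 = 12148$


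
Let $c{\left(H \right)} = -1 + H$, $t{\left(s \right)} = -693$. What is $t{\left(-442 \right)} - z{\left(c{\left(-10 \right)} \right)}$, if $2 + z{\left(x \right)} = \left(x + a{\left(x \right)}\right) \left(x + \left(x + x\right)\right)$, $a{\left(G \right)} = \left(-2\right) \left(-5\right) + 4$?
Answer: $-592$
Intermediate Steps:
$a{\left(G \right)} = 14$ ($a{\left(G \right)} = 10 + 4 = 14$)
$z{\left(x \right)} = -2 + 3 x \left(14 + x\right)$ ($z{\left(x \right)} = -2 + \left(x + 14\right) \left(x + \left(x + x\right)\right) = -2 + \left(14 + x\right) \left(x + 2 x\right) = -2 + \left(14 + x\right) 3 x = -2 + 3 x \left(14 + x\right)$)
$t{\left(-442 \right)} - z{\left(c{\left(-10 \right)} \right)} = -693 - \left(-2 + 3 \left(-1 - 10\right)^{2} + 42 \left(-1 - 10\right)\right) = -693 - \left(-2 + 3 \left(-11\right)^{2} + 42 \left(-11\right)\right) = -693 - \left(-2 + 3 \cdot 121 - 462\right) = -693 - \left(-2 + 363 - 462\right) = -693 - -101 = -693 + 101 = -592$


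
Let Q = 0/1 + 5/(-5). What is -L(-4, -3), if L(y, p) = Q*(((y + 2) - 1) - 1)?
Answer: -4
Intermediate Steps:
Q = -1 (Q = 0*1 + 5*(-1/5) = 0 - 1 = -1)
L(y, p) = -y (L(y, p) = -(((y + 2) - 1) - 1) = -(((2 + y) - 1) - 1) = -((1 + y) - 1) = -y)
-L(-4, -3) = -(-1)*(-4) = -1*4 = -4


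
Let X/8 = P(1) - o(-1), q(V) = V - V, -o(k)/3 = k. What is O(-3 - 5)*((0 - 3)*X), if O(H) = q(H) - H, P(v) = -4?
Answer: 1344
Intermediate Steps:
o(k) = -3*k
q(V) = 0
X = -56 (X = 8*(-4 - (-3)*(-1)) = 8*(-4 - 1*3) = 8*(-4 - 3) = 8*(-7) = -56)
O(H) = -H (O(H) = 0 - H = -H)
O(-3 - 5)*((0 - 3)*X) = (-(-3 - 5))*((0 - 3)*(-56)) = (-1*(-8))*(-3*(-56)) = 8*168 = 1344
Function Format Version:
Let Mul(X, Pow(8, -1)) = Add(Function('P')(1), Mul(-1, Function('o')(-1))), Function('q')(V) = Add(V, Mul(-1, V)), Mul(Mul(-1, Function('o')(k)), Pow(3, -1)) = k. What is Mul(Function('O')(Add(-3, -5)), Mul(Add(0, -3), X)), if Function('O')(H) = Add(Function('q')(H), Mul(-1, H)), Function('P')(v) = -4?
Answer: 1344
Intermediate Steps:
Function('o')(k) = Mul(-3, k)
Function('q')(V) = 0
X = -56 (X = Mul(8, Add(-4, Mul(-1, Mul(-3, -1)))) = Mul(8, Add(-4, Mul(-1, 3))) = Mul(8, Add(-4, -3)) = Mul(8, -7) = -56)
Function('O')(H) = Mul(-1, H) (Function('O')(H) = Add(0, Mul(-1, H)) = Mul(-1, H))
Mul(Function('O')(Add(-3, -5)), Mul(Add(0, -3), X)) = Mul(Mul(-1, Add(-3, -5)), Mul(Add(0, -3), -56)) = Mul(Mul(-1, -8), Mul(-3, -56)) = Mul(8, 168) = 1344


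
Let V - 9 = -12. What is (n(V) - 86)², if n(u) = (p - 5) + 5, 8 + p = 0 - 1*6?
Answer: 10000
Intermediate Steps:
V = -3 (V = 9 - 12 = -3)
p = -14 (p = -8 + (0 - 1*6) = -8 + (0 - 6) = -8 - 6 = -14)
n(u) = -14 (n(u) = (-14 - 5) + 5 = -19 + 5 = -14)
(n(V) - 86)² = (-14 - 86)² = (-100)² = 10000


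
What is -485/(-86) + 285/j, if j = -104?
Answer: 12965/4472 ≈ 2.8992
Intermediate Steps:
-485/(-86) + 285/j = -485/(-86) + 285/(-104) = -485*(-1/86) + 285*(-1/104) = 485/86 - 285/104 = 12965/4472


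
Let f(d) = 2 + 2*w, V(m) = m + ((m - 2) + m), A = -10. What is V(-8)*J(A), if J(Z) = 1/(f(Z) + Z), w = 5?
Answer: -13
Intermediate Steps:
V(m) = -2 + 3*m (V(m) = m + ((-2 + m) + m) = m + (-2 + 2*m) = -2 + 3*m)
f(d) = 12 (f(d) = 2 + 2*5 = 2 + 10 = 12)
J(Z) = 1/(12 + Z)
V(-8)*J(A) = (-2 + 3*(-8))/(12 - 10) = (-2 - 24)/2 = -26*½ = -13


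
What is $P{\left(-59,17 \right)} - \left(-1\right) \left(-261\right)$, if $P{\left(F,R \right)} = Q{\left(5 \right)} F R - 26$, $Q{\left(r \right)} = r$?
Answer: $-5302$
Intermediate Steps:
$P{\left(F,R \right)} = -26 + 5 F R$ ($P{\left(F,R \right)} = 5 F R - 26 = -26 + 5 F R$)
$P{\left(-59,17 \right)} - \left(-1\right) \left(-261\right) = \left(-26 + 5 \left(-59\right) 17\right) - \left(-1\right) \left(-261\right) = \left(-26 - 5015\right) - 261 = -5041 - 261 = -5302$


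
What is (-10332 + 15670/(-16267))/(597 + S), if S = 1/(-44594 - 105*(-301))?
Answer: -1091636566273/63070672672 ≈ -17.308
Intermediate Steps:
S = -1/12989 (S = 1/(-44594 + 31605) = 1/(-12989) = -1/12989 ≈ -7.6988e-5)
(-10332 + 15670/(-16267))/(597 + S) = (-10332 + 15670/(-16267))/(597 - 1/12989) = (-10332 + 15670*(-1/16267))/(7754432/12989) = (-10332 - 15670/16267)*(12989/7754432) = -168086314/16267*12989/7754432 = -1091636566273/63070672672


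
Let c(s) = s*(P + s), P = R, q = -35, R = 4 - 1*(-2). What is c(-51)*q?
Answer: -80325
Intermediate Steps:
R = 6 (R = 4 + 2 = 6)
P = 6
c(s) = s*(6 + s)
c(-51)*q = -51*(6 - 51)*(-35) = -51*(-45)*(-35) = 2295*(-35) = -80325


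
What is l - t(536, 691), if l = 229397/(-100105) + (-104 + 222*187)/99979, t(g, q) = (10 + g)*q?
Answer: -3776047160018983/10008397795 ≈ -3.7729e+5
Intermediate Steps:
t(g, q) = q*(10 + g)
l = -18789534613/10008397795 (l = 229397*(-1/100105) + (-104 + 41514)*(1/99979) = -229397/100105 + 41410*(1/99979) = -229397/100105 + 41410/99979 = -18789534613/10008397795 ≈ -1.8774)
l - t(536, 691) = -18789534613/10008397795 - 691*(10 + 536) = -18789534613/10008397795 - 691*546 = -18789534613/10008397795 - 1*377286 = -18789534613/10008397795 - 377286 = -3776047160018983/10008397795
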